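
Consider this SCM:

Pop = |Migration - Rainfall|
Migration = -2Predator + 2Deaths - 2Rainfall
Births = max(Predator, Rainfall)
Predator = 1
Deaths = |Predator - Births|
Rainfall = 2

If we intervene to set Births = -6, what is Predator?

1

Under do(Births=-6), the mechanism Births = max(Predator, Rainfall) is discarded; Births is fixed at -6.
Since Predator is not a descendant of the intervened variable, it is unaffected.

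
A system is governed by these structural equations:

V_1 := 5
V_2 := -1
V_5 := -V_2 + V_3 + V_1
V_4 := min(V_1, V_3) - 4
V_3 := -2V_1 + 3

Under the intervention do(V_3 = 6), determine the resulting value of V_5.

do(V_3=6) replaces the equation V_3 := -2V_1 + 3 with the constant V_3 = 6.
V_5 = -V_2 + V_3 + V_1  [with V_2=-1, V_3=6, V_1=5]  = 12

12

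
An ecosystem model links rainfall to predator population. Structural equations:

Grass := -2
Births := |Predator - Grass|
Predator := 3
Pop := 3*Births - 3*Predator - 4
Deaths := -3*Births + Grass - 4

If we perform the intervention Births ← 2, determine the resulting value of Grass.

-2

Under do(Births=2), the mechanism Births := |Predator - Grass| is discarded; Births is fixed at 2.
Grass is not downstream of the intervention, so its value is determined by the original equations.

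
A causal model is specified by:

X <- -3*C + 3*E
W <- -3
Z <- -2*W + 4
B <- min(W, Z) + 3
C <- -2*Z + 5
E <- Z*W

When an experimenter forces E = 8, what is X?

69

Intervening sets E = 8 and removes its equation (E <- Z*W).
Z = -2*W + 4  [with W=-3]  = 10
C = -2*Z + 5  [with Z=10]  = -15
X = -3*C + 3*E  [with C=-15, E=8]  = 69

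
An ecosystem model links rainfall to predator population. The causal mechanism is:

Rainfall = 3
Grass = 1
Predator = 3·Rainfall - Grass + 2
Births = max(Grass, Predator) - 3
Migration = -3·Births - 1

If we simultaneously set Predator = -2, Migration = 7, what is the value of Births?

-2

The joint intervention fixes Predator = -2, Migration = 7, removing each variable's own equation.
Births = max(Grass, Predator) - 3  [with Grass=1, Predator=-2]  = -2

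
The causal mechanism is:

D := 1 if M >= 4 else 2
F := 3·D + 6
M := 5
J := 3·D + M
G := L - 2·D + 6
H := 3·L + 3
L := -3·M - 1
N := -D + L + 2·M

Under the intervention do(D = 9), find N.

-15

do(D=9) replaces the equation D := 1 if M >= 4 else 2 with the constant D = 9.
L = -3·M - 1  [with M=5]  = -16
N = -D + L + 2·M  [with D=9, L=-16, M=5]  = -15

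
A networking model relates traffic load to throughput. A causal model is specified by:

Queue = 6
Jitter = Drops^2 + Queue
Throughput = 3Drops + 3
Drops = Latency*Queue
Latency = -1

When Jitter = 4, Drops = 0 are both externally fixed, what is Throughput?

The joint intervention fixes Jitter = 4, Drops = 0, removing each variable's own equation.
Throughput = 3Drops + 3  [with Drops=0]  = 3

3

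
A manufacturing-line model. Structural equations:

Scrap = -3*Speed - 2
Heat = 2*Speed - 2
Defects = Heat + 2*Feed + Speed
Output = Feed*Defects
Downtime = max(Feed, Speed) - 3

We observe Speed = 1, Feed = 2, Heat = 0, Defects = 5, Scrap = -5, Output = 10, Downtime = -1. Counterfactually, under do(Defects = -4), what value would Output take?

-8

Under do(Defects=-4), the mechanism Defects = Heat + 2*Feed + Speed is discarded; Defects is fixed at -4.
Output = Feed*Defects  [with Feed=2, Defects=-4]  = -8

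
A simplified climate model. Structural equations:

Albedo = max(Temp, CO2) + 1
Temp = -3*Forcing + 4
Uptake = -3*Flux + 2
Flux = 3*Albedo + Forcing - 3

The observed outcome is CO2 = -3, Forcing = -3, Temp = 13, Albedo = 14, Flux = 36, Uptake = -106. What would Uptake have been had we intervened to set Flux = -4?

14

The intervention breaks the incoming arrows to Flux: Flux = 3*Albedo + Forcing - 3 no longer applies, and Flux = -4.
Uptake = -3*Flux + 2  [with Flux=-4]  = 14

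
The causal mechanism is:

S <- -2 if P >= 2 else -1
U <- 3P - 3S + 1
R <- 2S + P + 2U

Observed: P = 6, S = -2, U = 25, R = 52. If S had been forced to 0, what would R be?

44

Under do(S=0), the mechanism S <- -2 if P >= 2 else -1 is discarded; S is fixed at 0.
U = 3P - 3S + 1  [with P=6, S=0]  = 19
R = 2S + P + 2U  [with S=0, P=6, U=19]  = 44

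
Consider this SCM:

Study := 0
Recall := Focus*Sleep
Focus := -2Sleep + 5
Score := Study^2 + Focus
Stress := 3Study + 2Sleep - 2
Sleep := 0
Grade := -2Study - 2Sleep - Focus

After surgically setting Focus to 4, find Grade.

-4

The intervention breaks the incoming arrows to Focus: Focus := -2Sleep + 5 no longer applies, and Focus = 4.
Grade = -2Study - 2Sleep - Focus  [with Study=0, Sleep=0, Focus=4]  = -4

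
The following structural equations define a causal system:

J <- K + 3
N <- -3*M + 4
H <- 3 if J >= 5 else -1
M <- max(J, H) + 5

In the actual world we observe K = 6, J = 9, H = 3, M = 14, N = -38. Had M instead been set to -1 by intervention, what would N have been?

7

Intervening sets M = -1 and removes its equation (M <- max(J, H) + 5).
N = -3*M + 4  [with M=-1]  = 7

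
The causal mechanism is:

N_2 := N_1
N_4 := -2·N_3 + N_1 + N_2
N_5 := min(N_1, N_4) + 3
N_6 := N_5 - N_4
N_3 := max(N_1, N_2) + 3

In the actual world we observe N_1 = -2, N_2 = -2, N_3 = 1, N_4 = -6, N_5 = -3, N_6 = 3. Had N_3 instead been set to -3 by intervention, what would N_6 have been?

The intervention breaks the incoming arrows to N_3: N_3 := max(N_1, N_2) + 3 no longer applies, and N_3 = -3.
N_2 = N_1  [with N_1=-2]  = -2
N_4 = -2·N_3 + N_1 + N_2  [with N_3=-3, N_1=-2, N_2=-2]  = 2
N_5 = min(N_1, N_4) + 3  [with N_1=-2, N_4=2]  = 1
N_6 = N_5 - N_4  [with N_5=1, N_4=2]  = -1

-1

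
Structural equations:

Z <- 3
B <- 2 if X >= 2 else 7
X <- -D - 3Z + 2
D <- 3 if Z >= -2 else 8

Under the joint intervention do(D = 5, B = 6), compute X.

The joint intervention fixes D = 5, B = 6, removing each variable's own equation.
X = -D - 3Z + 2  [with D=5, Z=3]  = -12

-12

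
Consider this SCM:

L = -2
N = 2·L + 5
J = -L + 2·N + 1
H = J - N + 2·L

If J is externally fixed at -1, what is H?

-6

The intervention breaks the incoming arrows to J: J = -L + 2·N + 1 no longer applies, and J = -1.
N = 2·L + 5  [with L=-2]  = 1
H = J - N + 2·L  [with J=-1, N=1, L=-2]  = -6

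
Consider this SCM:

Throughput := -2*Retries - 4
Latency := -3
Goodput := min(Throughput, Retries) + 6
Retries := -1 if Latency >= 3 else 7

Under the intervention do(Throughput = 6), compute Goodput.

12

The intervention breaks the incoming arrows to Throughput: Throughput := -2*Retries - 4 no longer applies, and Throughput = 6.
Retries = -1 if Latency >= 3 else 7  [with Latency=-3]  = 7
Goodput = min(Throughput, Retries) + 6  [with Throughput=6, Retries=7]  = 12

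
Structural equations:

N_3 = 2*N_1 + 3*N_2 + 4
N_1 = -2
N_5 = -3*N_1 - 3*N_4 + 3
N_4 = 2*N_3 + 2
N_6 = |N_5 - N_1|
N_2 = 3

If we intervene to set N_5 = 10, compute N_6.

12

The intervention breaks the incoming arrows to N_5: N_5 = -3*N_1 - 3*N_4 + 3 no longer applies, and N_5 = 10.
N_6 = |N_5 - N_1|  [with N_5=10, N_1=-2]  = 12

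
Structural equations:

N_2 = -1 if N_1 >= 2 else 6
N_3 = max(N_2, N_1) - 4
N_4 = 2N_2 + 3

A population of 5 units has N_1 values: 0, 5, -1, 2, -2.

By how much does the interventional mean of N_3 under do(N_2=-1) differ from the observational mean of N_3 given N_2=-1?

Under do(N_2=-1), N_2's equation is replaced by N_2=-1 for every unit. Per-unit N_3: -4, 1, -5, -2, -5. Mean = -3.
Conditioning on N_2=-1 selects the 2 unit(s) with N_1 ∈ {5, 2}. Their N_3 values: 1, -2. Mean = -0.5.
Difference = -3 − (-0.5) = -2.5.

-2.5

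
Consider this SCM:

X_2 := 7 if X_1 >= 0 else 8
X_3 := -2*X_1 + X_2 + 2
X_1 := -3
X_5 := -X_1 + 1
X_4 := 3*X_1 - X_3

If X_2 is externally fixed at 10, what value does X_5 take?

do(X_2=10) replaces the equation X_2 := 7 if X_1 >= 0 else 8 with the constant X_2 = 10.
Since X_5 is not a descendant of the intervened variable, it is unaffected.
X_5 = -X_1 + 1  [with X_1=-3]  = 4

4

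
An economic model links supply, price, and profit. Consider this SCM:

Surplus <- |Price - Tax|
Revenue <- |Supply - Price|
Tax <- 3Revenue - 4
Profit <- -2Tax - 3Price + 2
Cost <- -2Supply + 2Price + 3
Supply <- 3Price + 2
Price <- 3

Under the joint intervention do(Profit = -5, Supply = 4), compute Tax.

The joint intervention fixes Profit = -5, Supply = 4, removing each variable's own equation.
Revenue = |Supply - Price|  [with Supply=4, Price=3]  = 1
Tax = 3Revenue - 4  [with Revenue=1]  = -1

-1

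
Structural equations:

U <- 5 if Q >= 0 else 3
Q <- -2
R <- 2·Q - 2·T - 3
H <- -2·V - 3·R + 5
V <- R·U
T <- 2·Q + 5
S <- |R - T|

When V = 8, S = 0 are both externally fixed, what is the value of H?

Under do(V = 8, S = 0), each intervened variable's structural equation is replaced by its fixed value.
T = 2·Q + 5  [with Q=-2]  = 1
R = 2·Q - 2·T - 3  [with Q=-2, T=1]  = -9
H = -2·V - 3·R + 5  [with V=8, R=-9]  = 16

16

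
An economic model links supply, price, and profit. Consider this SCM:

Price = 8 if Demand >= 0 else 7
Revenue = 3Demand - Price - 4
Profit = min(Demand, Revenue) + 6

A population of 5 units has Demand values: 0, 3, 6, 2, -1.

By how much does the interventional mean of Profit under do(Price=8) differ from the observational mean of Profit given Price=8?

-2.25

do(Price=8) breaks Price's dependence on Demand. With Price=8 fixed, Profit across the units is -6, 3, 12, 0, -9, mean 0.
E[Profit|Price=8] averages over only the 4 units with Price=8 (Demand = 0, 3, 6, 2): Profit = -6, 3, 12, 0, mean 2.25.
Difference = 0 − 2.25 = -2.25.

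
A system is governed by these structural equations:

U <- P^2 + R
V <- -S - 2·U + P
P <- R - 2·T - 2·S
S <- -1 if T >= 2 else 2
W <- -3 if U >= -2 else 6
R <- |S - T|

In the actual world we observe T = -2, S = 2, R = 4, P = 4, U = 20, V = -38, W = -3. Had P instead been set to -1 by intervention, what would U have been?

5

Intervening sets P = -1 and removes its equation (P <- R - 2·T - 2·S).
S = -1 if T >= 2 else 2  [with T=-2]  = 2
R = |S - T|  [with S=2, T=-2]  = 4
U = P^2 + R  [with P=-1, R=4]  = 5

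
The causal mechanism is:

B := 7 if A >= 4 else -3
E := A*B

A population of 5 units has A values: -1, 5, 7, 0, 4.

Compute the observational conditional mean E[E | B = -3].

1.5

Observing B=-3 restricts to units where B's equation naturally yields -3: A ∈ {-1, 0}. In that subpopulation E = 3, 0, mean 1.5.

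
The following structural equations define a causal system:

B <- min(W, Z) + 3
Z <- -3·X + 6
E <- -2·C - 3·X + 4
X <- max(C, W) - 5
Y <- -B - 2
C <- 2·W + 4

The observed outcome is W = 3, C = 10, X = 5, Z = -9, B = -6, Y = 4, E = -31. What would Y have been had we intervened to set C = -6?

-8

Under do(C=-6), the mechanism C <- 2·W + 4 is discarded; C is fixed at -6.
X = max(C, W) - 5  [with C=-6, W=3]  = -2
Z = -3·X + 6  [with X=-2]  = 12
B = min(W, Z) + 3  [with W=3, Z=12]  = 6
Y = -B - 2  [with B=6]  = -8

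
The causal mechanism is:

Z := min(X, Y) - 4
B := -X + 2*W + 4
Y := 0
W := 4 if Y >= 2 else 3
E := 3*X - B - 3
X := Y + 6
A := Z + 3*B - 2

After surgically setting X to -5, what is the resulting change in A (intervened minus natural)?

The intervention breaks the incoming arrows to X: X := Y + 6 no longer applies, and X = -5.
W = 4 if Y >= 2 else 3  [with Y=0]  = 3
Z = min(X, Y) - 4  [with X=-5, Y=0]  = -9
B = -X + 2*W + 4  [with X=-5, W=3]  = 15
A = Z + 3*B - 2  [with Z=-9, B=15]  = 34
Without intervention: W = 4 if Y >= 2 else 3  [with Y=0]  = 3; X = Y + 6  [with Y=0]  = 6; Z = min(X, Y) - 4  [with X=6, Y=0]  = -4; B = -X + 2*W + 4  [with X=6, W=3]  = 4; A = Z + 3*B - 2  [with Z=-4, B=4]  = 6.
Change = 34 − 6 = 28.

28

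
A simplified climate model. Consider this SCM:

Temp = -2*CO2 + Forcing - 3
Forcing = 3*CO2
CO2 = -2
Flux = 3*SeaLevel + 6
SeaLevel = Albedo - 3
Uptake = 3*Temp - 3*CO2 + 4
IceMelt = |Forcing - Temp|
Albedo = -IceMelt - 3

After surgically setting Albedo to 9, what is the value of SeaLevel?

6

The intervention breaks the incoming arrows to Albedo: Albedo = -IceMelt - 3 no longer applies, and Albedo = 9.
SeaLevel = Albedo - 3  [with Albedo=9]  = 6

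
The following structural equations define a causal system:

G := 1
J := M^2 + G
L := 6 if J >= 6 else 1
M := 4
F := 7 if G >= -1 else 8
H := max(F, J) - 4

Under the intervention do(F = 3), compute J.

17

Under do(F=3), the mechanism F := 7 if G >= -1 else 8 is discarded; F is fixed at 3.
Since J is not a descendant of the intervened variable, it is unaffected.
J = M^2 + G  [with M=4, G=1]  = 17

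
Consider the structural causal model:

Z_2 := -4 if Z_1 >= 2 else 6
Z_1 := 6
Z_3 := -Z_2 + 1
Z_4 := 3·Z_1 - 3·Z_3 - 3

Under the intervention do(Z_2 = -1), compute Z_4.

9

Under do(Z_2=-1), the mechanism Z_2 := -4 if Z_1 >= 2 else 6 is discarded; Z_2 is fixed at -1.
Z_3 = -Z_2 + 1  [with Z_2=-1]  = 2
Z_4 = 3·Z_1 - 3·Z_3 - 3  [with Z_1=6, Z_3=2]  = 9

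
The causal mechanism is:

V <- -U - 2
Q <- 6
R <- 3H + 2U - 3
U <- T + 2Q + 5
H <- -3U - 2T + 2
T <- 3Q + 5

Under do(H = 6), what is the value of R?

Under do(H=6), the mechanism H <- -3U - 2T + 2 is discarded; H is fixed at 6.
T = 3Q + 5  [with Q=6]  = 23
U = T + 2Q + 5  [with T=23, Q=6]  = 40
R = 3H + 2U - 3  [with H=6, U=40]  = 95

95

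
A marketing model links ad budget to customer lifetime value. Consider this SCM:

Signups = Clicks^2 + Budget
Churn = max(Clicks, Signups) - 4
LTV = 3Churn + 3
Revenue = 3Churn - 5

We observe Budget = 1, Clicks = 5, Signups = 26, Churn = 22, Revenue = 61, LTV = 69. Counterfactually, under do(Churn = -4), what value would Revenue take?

Intervening sets Churn = -4 and removes its equation (Churn = max(Clicks, Signups) - 4).
Revenue = 3Churn - 5  [with Churn=-4]  = -17

-17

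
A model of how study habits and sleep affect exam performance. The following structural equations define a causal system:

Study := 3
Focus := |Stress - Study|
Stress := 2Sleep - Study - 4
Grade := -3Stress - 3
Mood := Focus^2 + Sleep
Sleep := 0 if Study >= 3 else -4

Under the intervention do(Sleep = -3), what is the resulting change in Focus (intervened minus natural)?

6

Under do(Sleep=-3), the mechanism Sleep := 0 if Study >= 3 else -4 is discarded; Sleep is fixed at -3.
Stress = 2Sleep - Study - 4  [with Sleep=-3, Study=3]  = -13
Focus = |Stress - Study|  [with Stress=-13, Study=3]  = 16
Without intervention: Sleep = 0 if Study >= 3 else -4  [with Study=3]  = 0; Stress = 2Sleep - Study - 4  [with Sleep=0, Study=3]  = -7; Focus = |Stress - Study|  [with Stress=-7, Study=3]  = 10.
Change = 16 − 10 = 6.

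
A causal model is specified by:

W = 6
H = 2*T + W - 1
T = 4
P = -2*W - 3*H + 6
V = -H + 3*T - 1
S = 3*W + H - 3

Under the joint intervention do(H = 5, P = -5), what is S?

Setting H = 5, P = -5 by intervention discards those variables' equations.
S = 3*W + H - 3  [with W=6, H=5]  = 20

20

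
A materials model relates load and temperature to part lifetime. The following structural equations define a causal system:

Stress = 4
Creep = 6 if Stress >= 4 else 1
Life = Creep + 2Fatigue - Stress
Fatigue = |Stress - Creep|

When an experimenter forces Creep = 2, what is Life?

2

Under do(Creep=2), the mechanism Creep = 6 if Stress >= 4 else 1 is discarded; Creep is fixed at 2.
Fatigue = |Stress - Creep|  [with Stress=4, Creep=2]  = 2
Life = Creep + 2Fatigue - Stress  [with Creep=2, Fatigue=2, Stress=4]  = 2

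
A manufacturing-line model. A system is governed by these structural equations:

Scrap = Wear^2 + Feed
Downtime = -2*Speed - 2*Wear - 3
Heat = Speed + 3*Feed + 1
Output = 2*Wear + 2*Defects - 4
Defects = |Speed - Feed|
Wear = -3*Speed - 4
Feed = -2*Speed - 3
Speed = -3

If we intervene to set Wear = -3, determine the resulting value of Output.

2

The intervention breaks the incoming arrows to Wear: Wear = -3*Speed - 4 no longer applies, and Wear = -3.
Feed = -2*Speed - 3  [with Speed=-3]  = 3
Defects = |Speed - Feed|  [with Speed=-3, Feed=3]  = 6
Output = 2*Wear + 2*Defects - 4  [with Wear=-3, Defects=6]  = 2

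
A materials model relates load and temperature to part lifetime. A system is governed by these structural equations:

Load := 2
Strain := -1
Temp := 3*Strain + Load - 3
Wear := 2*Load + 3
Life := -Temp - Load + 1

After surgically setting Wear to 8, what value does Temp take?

Under do(Wear=8), the mechanism Wear := 2*Load + 3 is discarded; Wear is fixed at 8.
Since Temp is not a descendant of the intervened variable, it is unaffected.
Temp = 3*Strain + Load - 3  [with Strain=-1, Load=2]  = -4

-4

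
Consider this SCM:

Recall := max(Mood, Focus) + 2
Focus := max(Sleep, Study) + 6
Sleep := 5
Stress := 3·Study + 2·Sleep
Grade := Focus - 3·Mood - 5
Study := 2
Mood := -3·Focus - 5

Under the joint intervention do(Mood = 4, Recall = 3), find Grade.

Under do(Mood = 4, Recall = 3), each intervened variable's structural equation is replaced by its fixed value.
Focus = max(Sleep, Study) + 6  [with Sleep=5, Study=2]  = 11
Grade = Focus - 3·Mood - 5  [with Focus=11, Mood=4]  = -6

-6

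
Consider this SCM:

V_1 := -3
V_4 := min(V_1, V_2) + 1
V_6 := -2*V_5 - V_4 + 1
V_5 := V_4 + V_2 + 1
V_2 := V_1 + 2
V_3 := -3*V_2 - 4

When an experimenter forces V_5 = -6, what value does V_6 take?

The intervention breaks the incoming arrows to V_5: V_5 := V_4 + V_2 + 1 no longer applies, and V_5 = -6.
V_2 = V_1 + 2  [with V_1=-3]  = -1
V_4 = min(V_1, V_2) + 1  [with V_1=-3, V_2=-1]  = -2
V_6 = -2*V_5 - V_4 + 1  [with V_5=-6, V_4=-2]  = 15

15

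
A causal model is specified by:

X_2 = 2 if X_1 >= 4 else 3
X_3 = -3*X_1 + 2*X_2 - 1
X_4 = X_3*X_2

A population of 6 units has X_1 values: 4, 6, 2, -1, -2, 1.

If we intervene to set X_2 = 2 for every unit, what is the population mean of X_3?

-2

Under do(X_2=2), X_2's equation is replaced by X_2=2 for every unit. Per-unit X_3: -9, -15, -3, 6, 9, 0. Mean = -2.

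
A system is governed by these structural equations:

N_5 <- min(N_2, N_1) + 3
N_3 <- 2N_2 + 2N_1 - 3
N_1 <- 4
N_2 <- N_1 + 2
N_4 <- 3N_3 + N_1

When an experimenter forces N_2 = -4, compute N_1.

4

Under do(N_2=-4), the mechanism N_2 <- N_1 + 2 is discarded; N_2 is fixed at -4.
N_1 is not downstream of the intervention, so its value is determined by the original equations.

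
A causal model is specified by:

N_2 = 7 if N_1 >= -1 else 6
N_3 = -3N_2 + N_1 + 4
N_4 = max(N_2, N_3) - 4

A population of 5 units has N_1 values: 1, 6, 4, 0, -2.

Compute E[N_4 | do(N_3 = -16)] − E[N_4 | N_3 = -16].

0.3

The intervention sets N_3=-16 in all 5 units regardless of N_1. Recomputing N_4 per unit gives 3, 3, 3, 3, 2; average 2.8.
Conditioning on N_3=-16 selects the 2 unit(s) with N_1 ∈ {1, -2}. Their N_4 values: 3, 2. Mean = 2.5.
Difference = 2.8 − 2.5 = 0.3.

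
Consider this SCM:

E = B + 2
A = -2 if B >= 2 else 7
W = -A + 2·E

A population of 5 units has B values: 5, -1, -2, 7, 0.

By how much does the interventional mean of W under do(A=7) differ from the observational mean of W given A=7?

The intervention sets A=7 in all 5 units regardless of B. Recomputing W per unit gives 7, -5, -7, 11, -3; average 0.6.
E[W|A=7] averages over only the 3 units with A=7 (B = -1, -2, 0): W = -5, -7, -3, mean -5.
Difference = 0.6 − (-5) = 5.6.

5.6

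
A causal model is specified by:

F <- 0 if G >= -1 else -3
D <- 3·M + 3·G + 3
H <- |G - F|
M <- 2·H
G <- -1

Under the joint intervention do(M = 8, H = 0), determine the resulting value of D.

The joint intervention fixes M = 8, H = 0, removing each variable's own equation.
D = 3·M + 3·G + 3  [with M=8, G=-1]  = 24

24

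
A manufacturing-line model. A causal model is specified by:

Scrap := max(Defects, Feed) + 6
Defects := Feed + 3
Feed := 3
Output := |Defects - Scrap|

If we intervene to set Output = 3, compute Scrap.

12

Under do(Output=3), the mechanism Output := |Defects - Scrap| is discarded; Output is fixed at 3.
Since Scrap is not a descendant of the intervened variable, it is unaffected.
Defects = Feed + 3  [with Feed=3]  = 6
Scrap = max(Defects, Feed) + 6  [with Defects=6, Feed=3]  = 12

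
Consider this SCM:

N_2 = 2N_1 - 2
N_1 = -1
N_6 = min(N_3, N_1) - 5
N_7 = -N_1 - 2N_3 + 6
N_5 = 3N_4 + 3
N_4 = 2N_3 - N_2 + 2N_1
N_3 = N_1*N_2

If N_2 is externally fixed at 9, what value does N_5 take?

-84

do(N_2=9) replaces the equation N_2 = 2N_1 - 2 with the constant N_2 = 9.
N_3 = N_1*N_2  [with N_1=-1, N_2=9]  = -9
N_4 = 2N_3 - N_2 + 2N_1  [with N_3=-9, N_2=9, N_1=-1]  = -29
N_5 = 3N_4 + 3  [with N_4=-29]  = -84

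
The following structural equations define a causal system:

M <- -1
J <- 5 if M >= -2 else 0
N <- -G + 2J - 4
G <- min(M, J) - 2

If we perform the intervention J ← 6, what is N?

Under do(J=6), the mechanism J <- 5 if M >= -2 else 0 is discarded; J is fixed at 6.
G = min(M, J) - 2  [with M=-1, J=6]  = -3
N = -G + 2J - 4  [with G=-3, J=6]  = 11

11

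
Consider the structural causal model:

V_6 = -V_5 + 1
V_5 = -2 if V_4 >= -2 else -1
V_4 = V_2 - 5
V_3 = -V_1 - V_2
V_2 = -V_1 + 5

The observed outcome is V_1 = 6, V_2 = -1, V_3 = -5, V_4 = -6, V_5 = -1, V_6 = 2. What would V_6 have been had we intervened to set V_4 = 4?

3

Under do(V_4=4), the mechanism V_4 = V_2 - 5 is discarded; V_4 is fixed at 4.
V_5 = -2 if V_4 >= -2 else -1  [with V_4=4]  = -2
V_6 = -V_5 + 1  [with V_5=-2]  = 3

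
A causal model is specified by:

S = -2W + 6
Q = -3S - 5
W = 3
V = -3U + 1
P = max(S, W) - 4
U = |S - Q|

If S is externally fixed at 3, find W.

3

Under do(S=3), the mechanism S = -2W + 6 is discarded; S is fixed at 3.
W is not downstream of the intervention, so its value is determined by the original equations.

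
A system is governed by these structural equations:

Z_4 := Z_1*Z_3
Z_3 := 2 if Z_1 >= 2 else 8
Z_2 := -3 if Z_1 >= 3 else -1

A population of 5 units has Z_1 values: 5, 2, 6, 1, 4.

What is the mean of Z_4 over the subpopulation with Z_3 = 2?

Conditioning on Z_3=2 selects the 4 unit(s) with Z_1 ∈ {5, 2, 6, 4}. Their Z_4 values: 10, 4, 12, 8. Mean = 8.5.

8.5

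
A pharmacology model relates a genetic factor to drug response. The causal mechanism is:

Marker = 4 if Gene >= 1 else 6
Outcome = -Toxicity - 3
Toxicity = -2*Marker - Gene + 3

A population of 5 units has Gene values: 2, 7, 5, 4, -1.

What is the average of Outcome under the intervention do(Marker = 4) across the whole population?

5.4

The intervention sets Marker=4 in all 5 units regardless of Gene. Recomputing Outcome per unit gives 4, 9, 7, 6, 1; average 5.4.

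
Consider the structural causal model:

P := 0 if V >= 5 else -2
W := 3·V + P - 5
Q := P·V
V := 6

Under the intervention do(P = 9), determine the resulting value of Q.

Under do(P=9), the mechanism P := 0 if V >= 5 else -2 is discarded; P is fixed at 9.
Q = P·V  [with P=9, V=6]  = 54

54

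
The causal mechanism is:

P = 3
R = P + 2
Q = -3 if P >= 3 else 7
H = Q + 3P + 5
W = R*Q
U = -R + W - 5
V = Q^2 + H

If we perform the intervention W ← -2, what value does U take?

The intervention breaks the incoming arrows to W: W = R*Q no longer applies, and W = -2.
R = P + 2  [with P=3]  = 5
U = -R + W - 5  [with R=5, W=-2]  = -12

-12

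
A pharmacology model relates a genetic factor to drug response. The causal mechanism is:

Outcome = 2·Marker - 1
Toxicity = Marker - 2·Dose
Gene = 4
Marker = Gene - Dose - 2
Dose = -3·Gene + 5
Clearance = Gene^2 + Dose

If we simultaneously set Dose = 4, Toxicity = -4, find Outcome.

-5

The joint intervention fixes Dose = 4, Toxicity = -4, removing each variable's own equation.
Marker = Gene - Dose - 2  [with Gene=4, Dose=4]  = -2
Outcome = 2·Marker - 1  [with Marker=-2]  = -5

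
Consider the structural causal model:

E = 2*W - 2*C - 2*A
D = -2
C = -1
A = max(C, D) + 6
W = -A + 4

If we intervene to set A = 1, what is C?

-1

Under do(A=1), the mechanism A = max(C, D) + 6 is discarded; A is fixed at 1.
Since C is not a descendant of the intervened variable, it is unaffected.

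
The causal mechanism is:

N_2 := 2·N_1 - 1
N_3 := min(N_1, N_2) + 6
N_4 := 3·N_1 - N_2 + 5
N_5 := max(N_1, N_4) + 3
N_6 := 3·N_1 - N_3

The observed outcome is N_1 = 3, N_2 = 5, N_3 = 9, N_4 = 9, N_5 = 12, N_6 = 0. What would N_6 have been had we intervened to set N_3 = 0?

The intervention breaks the incoming arrows to N_3: N_3 := min(N_1, N_2) + 6 no longer applies, and N_3 = 0.
N_6 = 3·N_1 - N_3  [with N_1=3, N_3=0]  = 9

9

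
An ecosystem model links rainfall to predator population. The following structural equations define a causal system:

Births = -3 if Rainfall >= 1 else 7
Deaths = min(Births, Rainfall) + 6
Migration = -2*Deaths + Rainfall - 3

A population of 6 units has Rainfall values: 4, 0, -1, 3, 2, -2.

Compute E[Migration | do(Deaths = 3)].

The intervention sets Deaths=3 in all 6 units regardless of Rainfall. Recomputing Migration per unit gives -5, -9, -10, -6, -7, -11; average -8.

-8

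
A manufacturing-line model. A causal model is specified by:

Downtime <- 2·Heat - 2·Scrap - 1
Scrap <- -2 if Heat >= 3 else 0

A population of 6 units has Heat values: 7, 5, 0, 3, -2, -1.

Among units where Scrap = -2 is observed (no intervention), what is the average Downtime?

13

Conditioning on Scrap=-2 selects the 3 unit(s) with Heat ∈ {7, 5, 3}. Their Downtime values: 17, 13, 9. Mean = 13.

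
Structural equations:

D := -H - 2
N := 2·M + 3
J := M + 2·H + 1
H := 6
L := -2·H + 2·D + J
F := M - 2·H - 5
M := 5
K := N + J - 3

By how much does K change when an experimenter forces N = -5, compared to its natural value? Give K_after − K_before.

-18

do(N=-5) replaces the equation N := 2·M + 3 with the constant N = -5.
J = M + 2·H + 1  [with M=5, H=6]  = 18
K = N + J - 3  [with N=-5, J=18]  = 10
Without intervention: J = M + 2·H + 1  [with M=5, H=6]  = 18; N = 2·M + 3  [with M=5]  = 13; K = N + J - 3  [with N=13, J=18]  = 28.
Change = 10 − 28 = -18.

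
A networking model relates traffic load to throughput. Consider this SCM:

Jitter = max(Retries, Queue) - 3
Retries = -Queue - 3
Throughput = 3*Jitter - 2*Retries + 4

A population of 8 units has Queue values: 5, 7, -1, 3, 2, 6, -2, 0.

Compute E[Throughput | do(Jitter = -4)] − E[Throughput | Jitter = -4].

The intervention sets Jitter=-4 in all 8 units regardless of Queue. Recomputing Throughput per unit gives 8, 12, -4, 4, 2, 10, -6, -2; average 3.
Observing Jitter=-4 restricts to units where Jitter's equation naturally yields -4: Queue ∈ {-1, -2}. In that subpopulation Throughput = -4, -6, mean -5.
Difference = 3 − (-5) = 8.

8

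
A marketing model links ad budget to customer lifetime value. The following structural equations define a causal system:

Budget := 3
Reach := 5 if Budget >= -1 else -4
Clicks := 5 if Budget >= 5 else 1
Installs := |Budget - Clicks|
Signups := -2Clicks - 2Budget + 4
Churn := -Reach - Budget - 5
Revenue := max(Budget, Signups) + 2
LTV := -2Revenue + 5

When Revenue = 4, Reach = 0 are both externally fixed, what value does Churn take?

Under do(Revenue = 4, Reach = 0), each intervened variable's structural equation is replaced by its fixed value.
Churn = -Reach - Budget - 5  [with Reach=0, Budget=3]  = -8

-8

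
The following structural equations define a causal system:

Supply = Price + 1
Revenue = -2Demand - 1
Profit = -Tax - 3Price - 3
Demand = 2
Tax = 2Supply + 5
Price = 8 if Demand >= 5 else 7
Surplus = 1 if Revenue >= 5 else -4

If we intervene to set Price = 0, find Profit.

Under do(Price=0), the mechanism Price = 8 if Demand >= 5 else 7 is discarded; Price is fixed at 0.
Supply = Price + 1  [with Price=0]  = 1
Tax = 2Supply + 5  [with Supply=1]  = 7
Profit = -Tax - 3Price - 3  [with Tax=7, Price=0]  = -10

-10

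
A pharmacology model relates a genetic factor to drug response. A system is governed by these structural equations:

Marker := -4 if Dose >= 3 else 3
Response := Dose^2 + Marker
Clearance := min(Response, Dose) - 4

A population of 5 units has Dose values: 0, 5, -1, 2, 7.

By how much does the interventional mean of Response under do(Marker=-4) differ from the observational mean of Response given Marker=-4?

-21.2

Under do(Marker=-4), Marker's equation is replaced by Marker=-4 for every unit. Per-unit Response: -4, 21, -3, 0, 45. Mean = 11.8.
E[Response|Marker=-4] averages over only the 2 units with Marker=-4 (Dose = 5, 7): Response = 21, 45, mean 33.
Difference = 11.8 − 33 = -21.2.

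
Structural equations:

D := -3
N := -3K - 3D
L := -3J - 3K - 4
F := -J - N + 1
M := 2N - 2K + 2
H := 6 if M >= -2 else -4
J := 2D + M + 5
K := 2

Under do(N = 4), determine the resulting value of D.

-3

Under do(N=4), the mechanism N := -3K - 3D is discarded; N is fixed at 4.
Since D is not a descendant of the intervened variable, it is unaffected.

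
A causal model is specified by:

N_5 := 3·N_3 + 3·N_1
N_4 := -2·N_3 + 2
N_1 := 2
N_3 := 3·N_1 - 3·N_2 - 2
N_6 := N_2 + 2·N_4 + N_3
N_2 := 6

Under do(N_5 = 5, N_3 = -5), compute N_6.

The joint intervention fixes N_5 = 5, N_3 = -5, removing each variable's own equation.
N_4 = -2·N_3 + 2  [with N_3=-5]  = 12
N_6 = N_2 + 2·N_4 + N_3  [with N_2=6, N_4=12, N_3=-5]  = 25

25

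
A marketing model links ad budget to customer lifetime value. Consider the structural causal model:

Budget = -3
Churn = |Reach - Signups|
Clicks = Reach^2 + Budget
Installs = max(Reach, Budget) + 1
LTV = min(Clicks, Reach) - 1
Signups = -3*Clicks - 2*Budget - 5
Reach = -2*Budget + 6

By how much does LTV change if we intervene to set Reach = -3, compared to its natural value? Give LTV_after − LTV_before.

Under do(Reach=-3), the mechanism Reach = -2*Budget + 6 is discarded; Reach is fixed at -3.
Clicks = Reach^2 + Budget  [with Reach=-3, Budget=-3]  = 6
LTV = min(Clicks, Reach) - 1  [with Clicks=6, Reach=-3]  = -4
Without intervention: Reach = -2*Budget + 6  [with Budget=-3]  = 12; Clicks = Reach^2 + Budget  [with Reach=12, Budget=-3]  = 141; LTV = min(Clicks, Reach) - 1  [with Clicks=141, Reach=12]  = 11.
Change = -4 − 11 = -15.

-15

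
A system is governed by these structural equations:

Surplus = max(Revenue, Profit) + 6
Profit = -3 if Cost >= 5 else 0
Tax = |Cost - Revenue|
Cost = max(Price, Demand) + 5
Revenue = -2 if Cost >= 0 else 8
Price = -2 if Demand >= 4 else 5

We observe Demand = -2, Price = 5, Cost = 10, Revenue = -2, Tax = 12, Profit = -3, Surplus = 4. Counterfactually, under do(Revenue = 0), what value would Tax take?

Intervening sets Revenue = 0 and removes its equation (Revenue = -2 if Cost >= 0 else 8).
Price = -2 if Demand >= 4 else 5  [with Demand=-2]  = 5
Cost = max(Price, Demand) + 5  [with Price=5, Demand=-2]  = 10
Tax = |Cost - Revenue|  [with Cost=10, Revenue=0]  = 10

10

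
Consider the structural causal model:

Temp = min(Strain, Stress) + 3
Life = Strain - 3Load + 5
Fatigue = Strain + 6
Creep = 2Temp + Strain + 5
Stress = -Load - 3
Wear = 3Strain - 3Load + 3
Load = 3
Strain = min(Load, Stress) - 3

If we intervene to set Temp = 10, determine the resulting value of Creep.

16

Intervening sets Temp = 10 and removes its equation (Temp = min(Strain, Stress) + 3).
Stress = -Load - 3  [with Load=3]  = -6
Strain = min(Load, Stress) - 3  [with Load=3, Stress=-6]  = -9
Creep = 2Temp + Strain + 5  [with Temp=10, Strain=-9]  = 16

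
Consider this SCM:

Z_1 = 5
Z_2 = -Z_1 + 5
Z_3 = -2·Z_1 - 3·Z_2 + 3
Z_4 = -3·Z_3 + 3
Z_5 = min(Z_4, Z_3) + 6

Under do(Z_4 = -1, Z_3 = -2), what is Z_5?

4

The joint intervention fixes Z_4 = -1, Z_3 = -2, removing each variable's own equation.
Z_5 = min(Z_4, Z_3) + 6  [with Z_4=-1, Z_3=-2]  = 4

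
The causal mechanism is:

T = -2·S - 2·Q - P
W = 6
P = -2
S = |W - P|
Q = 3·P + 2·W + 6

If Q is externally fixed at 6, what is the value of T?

do(Q=6) replaces the equation Q = 3·P + 2·W + 6 with the constant Q = 6.
S = |W - P|  [with W=6, P=-2]  = 8
T = -2·S - 2·Q - P  [with S=8, Q=6, P=-2]  = -26

-26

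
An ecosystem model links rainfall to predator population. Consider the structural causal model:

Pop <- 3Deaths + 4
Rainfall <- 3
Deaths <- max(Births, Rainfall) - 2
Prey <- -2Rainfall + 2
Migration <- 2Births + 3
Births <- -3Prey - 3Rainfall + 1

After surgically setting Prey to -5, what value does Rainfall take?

3

Under do(Prey=-5), the mechanism Prey <- -2Rainfall + 2 is discarded; Prey is fixed at -5.
Rainfall is not downstream of the intervention, so its value is determined by the original equations.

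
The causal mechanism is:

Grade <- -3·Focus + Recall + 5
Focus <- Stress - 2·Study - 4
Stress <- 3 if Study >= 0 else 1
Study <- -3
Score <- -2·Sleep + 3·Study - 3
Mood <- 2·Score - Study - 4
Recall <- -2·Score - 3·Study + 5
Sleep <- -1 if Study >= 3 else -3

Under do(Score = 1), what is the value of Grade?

do(Score=1) replaces the equation Score <- -2·Sleep + 3·Study - 3 with the constant Score = 1.
Stress = 3 if Study >= 0 else 1  [with Study=-3]  = 1
Focus = Stress - 2·Study - 4  [with Stress=1, Study=-3]  = 3
Recall = -2·Score - 3·Study + 5  [with Score=1, Study=-3]  = 12
Grade = -3·Focus + Recall + 5  [with Focus=3, Recall=12]  = 8

8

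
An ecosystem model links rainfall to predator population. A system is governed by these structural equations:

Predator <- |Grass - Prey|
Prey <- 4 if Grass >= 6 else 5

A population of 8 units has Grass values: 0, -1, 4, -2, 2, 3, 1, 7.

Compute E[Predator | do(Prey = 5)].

3.75

The intervention sets Prey=5 in all 8 units regardless of Grass. Recomputing Predator per unit gives 5, 6, 1, 7, 3, 2, 4, 2; average 3.75.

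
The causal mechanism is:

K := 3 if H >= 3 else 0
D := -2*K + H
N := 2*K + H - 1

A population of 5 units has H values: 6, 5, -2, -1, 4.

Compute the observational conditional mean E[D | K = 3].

Observing K=3 restricts to units where K's equation naturally yields 3: H ∈ {6, 5, 4}. In that subpopulation D = 0, -1, -2, mean -1.

-1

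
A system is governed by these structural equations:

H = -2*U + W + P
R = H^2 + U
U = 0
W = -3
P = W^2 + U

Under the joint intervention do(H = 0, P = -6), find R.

The joint intervention fixes H = 0, P = -6, removing each variable's own equation.
R = H^2 + U  [with H=0, U=0]  = 0

0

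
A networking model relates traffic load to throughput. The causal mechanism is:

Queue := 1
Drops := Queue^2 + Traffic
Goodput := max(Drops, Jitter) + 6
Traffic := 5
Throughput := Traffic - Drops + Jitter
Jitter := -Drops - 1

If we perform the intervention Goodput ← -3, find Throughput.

-8

do(Goodput=-3) replaces the equation Goodput := max(Drops, Jitter) + 6 with the constant Goodput = -3.
Since Throughput is not a descendant of the intervened variable, it is unaffected.
Drops = Queue^2 + Traffic  [with Queue=1, Traffic=5]  = 6
Jitter = -Drops - 1  [with Drops=6]  = -7
Throughput = Traffic - Drops + Jitter  [with Traffic=5, Drops=6, Jitter=-7]  = -8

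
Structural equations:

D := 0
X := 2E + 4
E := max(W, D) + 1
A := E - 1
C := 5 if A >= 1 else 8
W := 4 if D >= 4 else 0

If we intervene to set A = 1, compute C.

Under do(A=1), the mechanism A := E - 1 is discarded; A is fixed at 1.
C = 5 if A >= 1 else 8  [with A=1]  = 5

5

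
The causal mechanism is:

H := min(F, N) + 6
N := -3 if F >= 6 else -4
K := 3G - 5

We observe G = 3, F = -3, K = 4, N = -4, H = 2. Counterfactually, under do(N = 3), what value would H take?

3

Intervening sets N = 3 and removes its equation (N := -3 if F >= 6 else -4).
H = min(F, N) + 6  [with F=-3, N=3]  = 3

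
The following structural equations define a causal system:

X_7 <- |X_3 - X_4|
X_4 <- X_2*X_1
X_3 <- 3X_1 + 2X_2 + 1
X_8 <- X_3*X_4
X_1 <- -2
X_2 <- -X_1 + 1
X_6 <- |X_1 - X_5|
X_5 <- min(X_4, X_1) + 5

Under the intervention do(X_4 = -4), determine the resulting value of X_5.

Intervening sets X_4 = -4 and removes its equation (X_4 <- X_2*X_1).
X_5 = min(X_4, X_1) + 5  [with X_4=-4, X_1=-2]  = 1

1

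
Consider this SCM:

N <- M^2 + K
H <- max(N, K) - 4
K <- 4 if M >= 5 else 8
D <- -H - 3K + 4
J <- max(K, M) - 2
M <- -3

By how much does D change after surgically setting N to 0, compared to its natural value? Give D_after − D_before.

The intervention breaks the incoming arrows to N: N <- M^2 + K no longer applies, and N = 0.
K = 4 if M >= 5 else 8  [with M=-3]  = 8
H = max(N, K) - 4  [with N=0, K=8]  = 4
D = -H - 3K + 4  [with H=4, K=8]  = -24
Without intervention: K = 4 if M >= 5 else 8  [with M=-3]  = 8; N = M^2 + K  [with M=-3, K=8]  = 17; H = max(N, K) - 4  [with N=17, K=8]  = 13; D = -H - 3K + 4  [with H=13, K=8]  = -33.
Change = -24 − (-33) = 9.

9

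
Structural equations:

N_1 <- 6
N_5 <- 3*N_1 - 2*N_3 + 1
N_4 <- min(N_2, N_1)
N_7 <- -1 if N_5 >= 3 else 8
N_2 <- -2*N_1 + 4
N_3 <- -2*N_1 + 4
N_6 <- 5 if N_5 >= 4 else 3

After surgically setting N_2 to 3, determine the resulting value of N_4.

3

Under do(N_2=3), the mechanism N_2 <- -2*N_1 + 4 is discarded; N_2 is fixed at 3.
N_4 = min(N_2, N_1)  [with N_2=3, N_1=6]  = 3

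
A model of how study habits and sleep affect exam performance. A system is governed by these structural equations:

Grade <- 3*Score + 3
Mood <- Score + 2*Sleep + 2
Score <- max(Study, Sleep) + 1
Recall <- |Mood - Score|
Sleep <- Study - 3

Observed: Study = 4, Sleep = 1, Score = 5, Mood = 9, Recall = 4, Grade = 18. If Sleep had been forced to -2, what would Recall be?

do(Sleep=-2) replaces the equation Sleep <- Study - 3 with the constant Sleep = -2.
Score = max(Study, Sleep) + 1  [with Study=4, Sleep=-2]  = 5
Mood = Score + 2*Sleep + 2  [with Score=5, Sleep=-2]  = 3
Recall = |Mood - Score|  [with Mood=3, Score=5]  = 2

2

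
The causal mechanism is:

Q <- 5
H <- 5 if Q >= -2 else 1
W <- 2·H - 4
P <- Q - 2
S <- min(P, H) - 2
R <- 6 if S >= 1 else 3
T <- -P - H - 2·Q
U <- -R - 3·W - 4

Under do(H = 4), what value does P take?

Under do(H=4), the mechanism H <- 5 if Q >= -2 else 1 is discarded; H is fixed at 4.
Since P is not a descendant of the intervened variable, it is unaffected.
P = Q - 2  [with Q=5]  = 3

3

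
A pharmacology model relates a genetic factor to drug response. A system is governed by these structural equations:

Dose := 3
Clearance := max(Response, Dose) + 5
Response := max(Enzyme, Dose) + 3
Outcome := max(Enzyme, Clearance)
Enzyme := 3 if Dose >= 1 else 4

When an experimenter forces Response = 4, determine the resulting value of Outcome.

9

do(Response=4) replaces the equation Response := max(Enzyme, Dose) + 3 with the constant Response = 4.
Enzyme = 3 if Dose >= 1 else 4  [with Dose=3]  = 3
Clearance = max(Response, Dose) + 5  [with Response=4, Dose=3]  = 9
Outcome = max(Enzyme, Clearance)  [with Enzyme=3, Clearance=9]  = 9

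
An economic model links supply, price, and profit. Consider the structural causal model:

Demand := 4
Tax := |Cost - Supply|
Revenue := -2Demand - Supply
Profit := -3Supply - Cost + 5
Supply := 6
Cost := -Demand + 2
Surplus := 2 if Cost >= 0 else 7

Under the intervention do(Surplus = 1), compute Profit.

Intervening sets Surplus = 1 and removes its equation (Surplus := 2 if Cost >= 0 else 7).
Since Profit is not a descendant of the intervened variable, it is unaffected.
Cost = -Demand + 2  [with Demand=4]  = -2
Profit = -3Supply - Cost + 5  [with Supply=6, Cost=-2]  = -11

-11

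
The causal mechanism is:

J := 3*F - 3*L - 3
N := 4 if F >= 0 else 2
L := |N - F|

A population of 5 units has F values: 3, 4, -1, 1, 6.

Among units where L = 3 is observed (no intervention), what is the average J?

E[J|L=3] averages over only the 2 units with L=3 (F = -1, 1): J = -15, -9, mean -12.

-12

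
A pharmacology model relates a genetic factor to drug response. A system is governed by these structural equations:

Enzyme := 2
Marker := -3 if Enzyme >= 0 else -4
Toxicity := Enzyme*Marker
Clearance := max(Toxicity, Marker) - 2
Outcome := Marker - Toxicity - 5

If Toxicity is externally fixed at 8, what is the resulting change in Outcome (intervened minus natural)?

do(Toxicity=8) replaces the equation Toxicity := Enzyme*Marker with the constant Toxicity = 8.
Marker = -3 if Enzyme >= 0 else -4  [with Enzyme=2]  = -3
Outcome = Marker - Toxicity - 5  [with Marker=-3, Toxicity=8]  = -16
Without intervention: Marker = -3 if Enzyme >= 0 else -4  [with Enzyme=2]  = -3; Toxicity = Enzyme*Marker  [with Enzyme=2, Marker=-3]  = -6; Outcome = Marker - Toxicity - 5  [with Marker=-3, Toxicity=-6]  = -2.
Change = -16 − (-2) = -14.

-14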